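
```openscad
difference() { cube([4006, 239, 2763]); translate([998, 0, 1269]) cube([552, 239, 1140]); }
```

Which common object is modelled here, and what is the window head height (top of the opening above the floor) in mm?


A wall with a window opening. The window head height is 2409 mm.

A wall with a rectangular opening subtracted — a window. Sill at z = 1269, opening 1140 mm tall, so the head is at 1269 + 1140 = 2409 mm.


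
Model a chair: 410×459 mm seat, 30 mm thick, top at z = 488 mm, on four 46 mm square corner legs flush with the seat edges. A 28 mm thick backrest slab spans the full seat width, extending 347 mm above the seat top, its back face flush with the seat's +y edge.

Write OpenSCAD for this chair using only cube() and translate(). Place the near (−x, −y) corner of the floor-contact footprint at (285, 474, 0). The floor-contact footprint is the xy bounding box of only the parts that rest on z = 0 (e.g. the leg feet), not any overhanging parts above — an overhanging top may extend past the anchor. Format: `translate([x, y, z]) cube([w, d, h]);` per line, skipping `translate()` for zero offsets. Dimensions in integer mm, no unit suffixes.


translate([285, 474, 458]) cube([410, 459, 30]);
translate([285, 474, 0]) cube([46, 46, 458]);
translate([649, 474, 0]) cube([46, 46, 458]);
translate([285, 887, 0]) cube([46, 46, 458]);
translate([649, 887, 0]) cube([46, 46, 458]);
translate([285, 905, 488]) cube([410, 28, 347]);


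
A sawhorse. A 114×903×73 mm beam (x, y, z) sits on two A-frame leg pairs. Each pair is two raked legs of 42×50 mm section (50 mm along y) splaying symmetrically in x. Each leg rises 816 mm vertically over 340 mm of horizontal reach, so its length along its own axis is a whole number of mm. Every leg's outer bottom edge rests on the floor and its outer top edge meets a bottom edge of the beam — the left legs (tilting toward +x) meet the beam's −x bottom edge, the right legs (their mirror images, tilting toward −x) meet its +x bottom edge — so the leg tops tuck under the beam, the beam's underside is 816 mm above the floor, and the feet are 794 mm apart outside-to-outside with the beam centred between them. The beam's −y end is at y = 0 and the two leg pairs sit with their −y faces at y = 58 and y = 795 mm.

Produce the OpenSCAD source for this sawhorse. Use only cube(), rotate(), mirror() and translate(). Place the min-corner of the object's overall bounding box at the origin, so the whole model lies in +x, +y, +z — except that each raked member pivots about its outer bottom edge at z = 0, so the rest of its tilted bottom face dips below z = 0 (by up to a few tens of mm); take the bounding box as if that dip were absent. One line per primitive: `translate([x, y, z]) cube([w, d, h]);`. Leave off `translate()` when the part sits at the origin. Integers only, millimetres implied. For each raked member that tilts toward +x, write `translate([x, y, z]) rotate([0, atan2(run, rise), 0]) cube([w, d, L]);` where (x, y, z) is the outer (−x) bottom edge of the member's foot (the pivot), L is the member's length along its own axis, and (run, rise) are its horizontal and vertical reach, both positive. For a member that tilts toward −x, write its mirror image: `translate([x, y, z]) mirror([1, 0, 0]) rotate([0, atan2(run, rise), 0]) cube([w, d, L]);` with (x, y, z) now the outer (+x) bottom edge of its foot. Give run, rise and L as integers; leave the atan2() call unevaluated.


translate([340, 0, 816]) cube([114, 903, 73]);
translate([0, 58, 0]) rotate([0, atan2(340, 816), 0]) cube([42, 50, 884]);
translate([794, 58, 0]) mirror([1, 0, 0]) rotate([0, atan2(340, 816), 0]) cube([42, 50, 884]);
translate([0, 795, 0]) rotate([0, atan2(340, 816), 0]) cube([42, 50, 884]);
translate([794, 795, 0]) mirror([1, 0, 0]) rotate([0, atan2(340, 816), 0]) cube([42, 50, 884]);


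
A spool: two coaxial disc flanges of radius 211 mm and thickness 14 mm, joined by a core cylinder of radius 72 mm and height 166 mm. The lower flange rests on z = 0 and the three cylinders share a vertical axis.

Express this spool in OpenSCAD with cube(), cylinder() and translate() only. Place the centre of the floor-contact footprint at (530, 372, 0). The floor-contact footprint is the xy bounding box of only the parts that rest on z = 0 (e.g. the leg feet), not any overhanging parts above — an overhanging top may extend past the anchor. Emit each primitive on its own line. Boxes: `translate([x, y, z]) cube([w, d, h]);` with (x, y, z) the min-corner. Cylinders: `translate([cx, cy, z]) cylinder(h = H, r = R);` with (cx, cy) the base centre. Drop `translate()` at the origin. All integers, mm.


translate([530, 372, 0]) cylinder(h = 14, r = 211);
translate([530, 372, 14]) cylinder(h = 166, r = 72);
translate([530, 372, 180]) cylinder(h = 14, r = 211);


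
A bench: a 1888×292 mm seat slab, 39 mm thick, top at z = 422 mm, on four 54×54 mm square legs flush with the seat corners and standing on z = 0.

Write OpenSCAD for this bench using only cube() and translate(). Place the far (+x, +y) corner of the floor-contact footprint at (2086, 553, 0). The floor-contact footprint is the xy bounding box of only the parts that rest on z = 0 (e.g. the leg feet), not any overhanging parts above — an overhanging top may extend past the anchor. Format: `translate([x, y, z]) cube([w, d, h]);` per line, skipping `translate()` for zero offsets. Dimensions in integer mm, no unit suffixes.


translate([198, 261, 383]) cube([1888, 292, 39]);
translate([198, 261, 0]) cube([54, 54, 383]);
translate([198, 499, 0]) cube([54, 54, 383]);
translate([2032, 261, 0]) cube([54, 54, 383]);
translate([2032, 499, 0]) cube([54, 54, 383]);


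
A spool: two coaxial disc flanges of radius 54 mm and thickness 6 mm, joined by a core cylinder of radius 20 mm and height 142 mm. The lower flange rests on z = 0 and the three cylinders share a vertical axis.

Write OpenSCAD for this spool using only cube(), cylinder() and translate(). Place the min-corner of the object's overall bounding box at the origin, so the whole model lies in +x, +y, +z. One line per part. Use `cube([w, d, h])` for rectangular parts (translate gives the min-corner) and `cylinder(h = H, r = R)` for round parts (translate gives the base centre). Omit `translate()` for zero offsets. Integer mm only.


translate([54, 54, 0]) cylinder(h = 6, r = 54);
translate([54, 54, 6]) cylinder(h = 142, r = 20);
translate([54, 54, 148]) cylinder(h = 6, r = 54);


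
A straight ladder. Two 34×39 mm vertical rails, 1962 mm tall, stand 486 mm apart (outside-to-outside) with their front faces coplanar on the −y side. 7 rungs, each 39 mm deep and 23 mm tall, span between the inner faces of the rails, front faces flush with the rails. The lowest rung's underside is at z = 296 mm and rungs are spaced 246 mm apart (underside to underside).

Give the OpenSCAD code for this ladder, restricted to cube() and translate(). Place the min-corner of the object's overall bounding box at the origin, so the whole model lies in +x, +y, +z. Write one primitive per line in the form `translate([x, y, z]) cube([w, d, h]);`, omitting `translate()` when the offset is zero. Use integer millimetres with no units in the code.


// rung span = 486 - 2*34 = 418
// rung[k] z = 296 + k*246
cube([34, 39, 1962]);
translate([452, 0, 0]) cube([34, 39, 1962]);
translate([34, 0, 296]) cube([418, 39, 23]);
translate([34, 0, 542]) cube([418, 39, 23]);
translate([34, 0, 788]) cube([418, 39, 23]);
translate([34, 0, 1034]) cube([418, 39, 23]);
translate([34, 0, 1280]) cube([418, 39, 23]);
translate([34, 0, 1526]) cube([418, 39, 23]);
translate([34, 0, 1772]) cube([418, 39, 23]);


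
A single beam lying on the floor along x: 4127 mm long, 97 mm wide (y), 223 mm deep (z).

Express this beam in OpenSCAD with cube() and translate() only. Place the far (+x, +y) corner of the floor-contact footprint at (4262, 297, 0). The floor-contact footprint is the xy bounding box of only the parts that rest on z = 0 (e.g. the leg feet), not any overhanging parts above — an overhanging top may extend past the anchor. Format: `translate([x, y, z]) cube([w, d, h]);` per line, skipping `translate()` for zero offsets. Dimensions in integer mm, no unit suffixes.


translate([135, 200, 0]) cube([4127, 97, 223]);


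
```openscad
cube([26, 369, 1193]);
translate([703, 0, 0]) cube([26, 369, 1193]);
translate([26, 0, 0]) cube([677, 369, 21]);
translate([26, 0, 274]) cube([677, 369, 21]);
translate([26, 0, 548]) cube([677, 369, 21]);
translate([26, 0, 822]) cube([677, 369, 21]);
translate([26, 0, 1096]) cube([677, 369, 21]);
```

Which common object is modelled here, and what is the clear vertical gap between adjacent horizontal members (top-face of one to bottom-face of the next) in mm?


A bookshelf. The clear shelf gap is 253 mm.

Two tall side panels with 5 horizontal boards between them — a bookshelf. The first two shelf undersides are at z = 0 and z = 274; with shelf thickness 21, the clear gap is 274 − 0 − 21 = 253 mm.


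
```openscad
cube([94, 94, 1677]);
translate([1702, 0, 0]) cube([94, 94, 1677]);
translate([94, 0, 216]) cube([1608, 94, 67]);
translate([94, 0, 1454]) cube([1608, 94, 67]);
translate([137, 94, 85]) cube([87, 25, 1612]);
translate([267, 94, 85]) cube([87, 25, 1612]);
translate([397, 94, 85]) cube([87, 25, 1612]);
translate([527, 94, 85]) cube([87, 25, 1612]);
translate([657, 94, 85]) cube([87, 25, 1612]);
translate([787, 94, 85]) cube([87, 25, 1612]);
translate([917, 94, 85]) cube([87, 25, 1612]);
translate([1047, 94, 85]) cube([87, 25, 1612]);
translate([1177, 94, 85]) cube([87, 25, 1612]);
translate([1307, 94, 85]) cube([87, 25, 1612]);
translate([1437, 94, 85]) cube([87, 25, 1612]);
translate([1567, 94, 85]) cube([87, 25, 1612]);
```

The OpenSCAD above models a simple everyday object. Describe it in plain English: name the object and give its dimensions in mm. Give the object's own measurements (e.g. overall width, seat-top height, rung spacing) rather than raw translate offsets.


A fence section. Two 94×94 mm posts, 1677 mm tall, stand on the floor with a clear span of 1608 mm between their inner faces. Two horizontal rails of 94×67 mm section span the gap between the posts with their undersides at z = 216 mm and z = 1454 mm, flush with the posts' −y face. 12 pickets, each 87 mm wide, 25 mm thick and 1612 mm tall, are fixed to the +y face of the rails with their bottoms at z = 85 mm, spaced across the span with a 43 mm gap after the −x post and between neighbouring pickets, with 48 mm left before the +x post.


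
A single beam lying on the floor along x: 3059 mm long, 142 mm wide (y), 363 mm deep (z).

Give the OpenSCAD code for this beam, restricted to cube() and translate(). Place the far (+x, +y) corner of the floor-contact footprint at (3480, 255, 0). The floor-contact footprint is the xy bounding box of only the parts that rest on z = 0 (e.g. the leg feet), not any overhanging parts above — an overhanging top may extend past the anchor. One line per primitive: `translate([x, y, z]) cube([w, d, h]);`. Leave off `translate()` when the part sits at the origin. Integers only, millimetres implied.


translate([421, 113, 0]) cube([3059, 142, 363]);


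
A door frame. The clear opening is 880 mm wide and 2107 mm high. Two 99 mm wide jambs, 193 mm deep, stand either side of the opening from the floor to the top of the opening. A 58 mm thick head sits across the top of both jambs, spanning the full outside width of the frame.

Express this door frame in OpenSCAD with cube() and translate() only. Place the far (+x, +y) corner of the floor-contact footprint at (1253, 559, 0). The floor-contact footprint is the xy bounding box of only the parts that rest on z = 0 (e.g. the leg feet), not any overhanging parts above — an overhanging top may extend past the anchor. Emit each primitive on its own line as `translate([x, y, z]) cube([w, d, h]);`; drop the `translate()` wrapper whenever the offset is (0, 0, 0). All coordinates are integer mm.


translate([175, 366, 0]) cube([99, 193, 2107]);
translate([1154, 366, 0]) cube([99, 193, 2107]);
translate([175, 366, 2107]) cube([1078, 193, 58]);


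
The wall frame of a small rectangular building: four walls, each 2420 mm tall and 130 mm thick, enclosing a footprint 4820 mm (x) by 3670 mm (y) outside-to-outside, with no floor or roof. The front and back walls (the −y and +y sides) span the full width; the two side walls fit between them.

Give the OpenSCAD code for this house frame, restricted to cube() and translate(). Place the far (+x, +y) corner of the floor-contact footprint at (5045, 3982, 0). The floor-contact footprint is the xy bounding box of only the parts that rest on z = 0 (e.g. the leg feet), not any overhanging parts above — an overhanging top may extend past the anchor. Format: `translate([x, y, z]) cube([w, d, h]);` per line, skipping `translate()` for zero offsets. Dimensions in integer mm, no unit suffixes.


translate([225, 312, 0]) cube([4820, 130, 2420]);
translate([225, 3852, 0]) cube([4820, 130, 2420]);
translate([225, 442, 0]) cube([130, 3410, 2420]);
translate([4915, 442, 0]) cube([130, 3410, 2420]);


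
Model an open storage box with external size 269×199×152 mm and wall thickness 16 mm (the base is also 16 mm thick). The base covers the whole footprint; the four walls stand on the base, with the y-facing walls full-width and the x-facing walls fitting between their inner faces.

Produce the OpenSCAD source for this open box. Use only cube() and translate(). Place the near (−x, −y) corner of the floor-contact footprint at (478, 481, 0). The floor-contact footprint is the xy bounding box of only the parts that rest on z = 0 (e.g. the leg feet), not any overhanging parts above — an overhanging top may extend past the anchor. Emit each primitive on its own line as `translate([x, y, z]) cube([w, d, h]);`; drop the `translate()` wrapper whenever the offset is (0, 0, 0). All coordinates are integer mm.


translate([478, 481, 0]) cube([269, 199, 16]);
translate([478, 481, 16]) cube([269, 16, 136]);
translate([478, 664, 16]) cube([269, 16, 136]);
translate([478, 497, 16]) cube([16, 167, 136]);
translate([731, 497, 16]) cube([16, 167, 136]);


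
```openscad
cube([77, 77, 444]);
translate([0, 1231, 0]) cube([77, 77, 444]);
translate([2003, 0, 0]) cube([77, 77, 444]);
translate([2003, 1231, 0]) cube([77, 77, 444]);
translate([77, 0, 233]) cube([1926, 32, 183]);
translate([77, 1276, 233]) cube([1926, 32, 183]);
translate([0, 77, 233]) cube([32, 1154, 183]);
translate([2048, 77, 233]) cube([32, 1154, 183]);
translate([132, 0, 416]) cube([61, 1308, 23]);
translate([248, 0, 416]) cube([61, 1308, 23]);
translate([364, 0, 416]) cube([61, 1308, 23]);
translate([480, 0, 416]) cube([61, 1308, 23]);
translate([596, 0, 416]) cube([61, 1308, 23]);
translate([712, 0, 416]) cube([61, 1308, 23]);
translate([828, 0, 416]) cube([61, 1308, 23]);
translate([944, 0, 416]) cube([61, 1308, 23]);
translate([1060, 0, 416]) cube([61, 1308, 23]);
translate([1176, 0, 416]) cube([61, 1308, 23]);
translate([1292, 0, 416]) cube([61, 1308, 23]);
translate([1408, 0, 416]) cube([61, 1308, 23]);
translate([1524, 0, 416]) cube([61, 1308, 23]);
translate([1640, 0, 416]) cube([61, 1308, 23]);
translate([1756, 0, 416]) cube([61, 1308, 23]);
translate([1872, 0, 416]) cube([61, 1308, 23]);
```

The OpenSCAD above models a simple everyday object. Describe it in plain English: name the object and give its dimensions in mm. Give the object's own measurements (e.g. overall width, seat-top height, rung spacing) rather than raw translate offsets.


A bed frame 2080 mm long (x) by 1308 mm wide (y). Four 77×77 mm corner posts, 444 mm tall, at the corners of the footprint. Four rails of 32 mm thickness and 183 mm height run between adjacent posts with their undersides at z = 233 mm, their outer faces flush with the outside of the frame (the two x-running rails run between the posts' inner faces; the two y-running rails run between the posts' inner faces). 16 slats, each 61 mm wide (x) and 23 mm thick, lie across the top of the two x-running rails, running the full 1308 mm width of the frame in y; along x they sit between the end posts with a 55 mm gap after the −x posts and between neighbouring slats, leaving 70 mm before the +x posts.


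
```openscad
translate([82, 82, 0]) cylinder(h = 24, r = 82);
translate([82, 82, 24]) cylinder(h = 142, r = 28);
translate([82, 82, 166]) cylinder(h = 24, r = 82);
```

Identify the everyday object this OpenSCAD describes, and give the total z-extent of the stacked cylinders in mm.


A spool. The overall height is 190 mm.

Three coaxial cylinders, large–small–large — a spool. Two 24 mm flanges and a 142 mm core give 24 + 142 + 24 = 190 mm.


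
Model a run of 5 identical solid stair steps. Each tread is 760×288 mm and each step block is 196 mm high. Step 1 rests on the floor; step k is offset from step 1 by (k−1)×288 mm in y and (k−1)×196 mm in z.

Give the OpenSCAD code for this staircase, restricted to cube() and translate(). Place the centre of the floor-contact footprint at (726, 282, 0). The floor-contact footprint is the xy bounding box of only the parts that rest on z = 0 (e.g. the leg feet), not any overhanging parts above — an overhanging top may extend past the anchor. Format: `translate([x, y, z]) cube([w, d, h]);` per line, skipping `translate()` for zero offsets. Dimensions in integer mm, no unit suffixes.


translate([346, 138, 0]) cube([760, 288, 196]);
translate([346, 426, 196]) cube([760, 288, 196]);
translate([346, 714, 392]) cube([760, 288, 196]);
translate([346, 1002, 588]) cube([760, 288, 196]);
translate([346, 1290, 784]) cube([760, 288, 196]);


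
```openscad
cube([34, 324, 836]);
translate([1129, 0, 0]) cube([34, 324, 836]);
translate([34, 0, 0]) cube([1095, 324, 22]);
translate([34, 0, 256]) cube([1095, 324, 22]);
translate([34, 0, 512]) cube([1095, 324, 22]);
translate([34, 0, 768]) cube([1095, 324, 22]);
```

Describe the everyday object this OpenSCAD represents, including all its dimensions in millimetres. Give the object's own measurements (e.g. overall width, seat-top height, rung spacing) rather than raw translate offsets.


An open bookshelf. Two side panels, each 34 mm thick, 324 mm deep and 836 mm tall, stand 1163 mm apart (outside-to-outside). Between them sit 4 shelves, each 22 mm thick and 324 mm deep, spanning the full gap between the sides. The bottom shelf rests on the floor (its underside at z = 0) and the clear gap between one shelf's top and the next shelf's underside is 234 mm.


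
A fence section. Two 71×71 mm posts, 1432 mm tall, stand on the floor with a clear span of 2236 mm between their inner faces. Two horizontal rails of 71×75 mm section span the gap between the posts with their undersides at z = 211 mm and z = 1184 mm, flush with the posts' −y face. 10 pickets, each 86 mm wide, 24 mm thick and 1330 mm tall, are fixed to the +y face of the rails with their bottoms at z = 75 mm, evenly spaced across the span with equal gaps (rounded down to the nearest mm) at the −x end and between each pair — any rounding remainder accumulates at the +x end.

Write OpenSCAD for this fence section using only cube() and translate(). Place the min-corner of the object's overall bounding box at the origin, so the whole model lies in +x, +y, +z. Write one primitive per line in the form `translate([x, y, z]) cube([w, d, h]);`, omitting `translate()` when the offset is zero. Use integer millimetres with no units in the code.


cube([71, 71, 1432]);
translate([2307, 0, 0]) cube([71, 71, 1432]);
translate([71, 0, 211]) cube([2236, 71, 75]);
translate([71, 0, 1184]) cube([2236, 71, 75]);
translate([196, 71, 75]) cube([86, 24, 1330]);
translate([407, 71, 75]) cube([86, 24, 1330]);
translate([618, 71, 75]) cube([86, 24, 1330]);
translate([829, 71, 75]) cube([86, 24, 1330]);
translate([1040, 71, 75]) cube([86, 24, 1330]);
translate([1251, 71, 75]) cube([86, 24, 1330]);
translate([1462, 71, 75]) cube([86, 24, 1330]);
translate([1673, 71, 75]) cube([86, 24, 1330]);
translate([1884, 71, 75]) cube([86, 24, 1330]);
translate([2095, 71, 75]) cube([86, 24, 1330]);


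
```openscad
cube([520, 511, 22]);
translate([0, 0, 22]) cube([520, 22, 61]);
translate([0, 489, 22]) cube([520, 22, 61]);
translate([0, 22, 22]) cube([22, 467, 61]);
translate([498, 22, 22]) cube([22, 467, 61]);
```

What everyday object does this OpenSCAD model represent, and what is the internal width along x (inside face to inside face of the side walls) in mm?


An open box. The internal width is 476 mm.

A 520×511 base slab with four walls standing on it — an open box. The base is 520 mm wide and the walls are 22 mm thick, so the internal width is 520 − 2 × 22 = 476 mm.


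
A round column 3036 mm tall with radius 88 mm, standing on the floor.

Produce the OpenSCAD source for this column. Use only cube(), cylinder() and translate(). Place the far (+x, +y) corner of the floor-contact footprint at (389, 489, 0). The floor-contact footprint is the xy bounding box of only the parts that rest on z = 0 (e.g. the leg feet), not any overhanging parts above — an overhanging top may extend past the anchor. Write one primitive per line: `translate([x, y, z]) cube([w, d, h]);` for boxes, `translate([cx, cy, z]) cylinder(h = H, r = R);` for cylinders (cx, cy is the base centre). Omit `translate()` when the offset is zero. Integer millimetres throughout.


translate([301, 401, 0]) cylinder(h = 3036, r = 88);


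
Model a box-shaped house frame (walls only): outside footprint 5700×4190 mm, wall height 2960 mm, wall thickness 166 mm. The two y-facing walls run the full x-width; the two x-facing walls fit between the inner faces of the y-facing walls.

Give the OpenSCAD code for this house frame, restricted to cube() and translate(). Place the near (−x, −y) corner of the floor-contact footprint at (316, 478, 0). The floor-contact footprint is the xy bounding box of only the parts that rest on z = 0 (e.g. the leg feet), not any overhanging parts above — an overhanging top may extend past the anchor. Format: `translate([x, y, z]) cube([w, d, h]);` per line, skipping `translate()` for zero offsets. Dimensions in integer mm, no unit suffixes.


translate([316, 478, 0]) cube([5700, 166, 2960]);
translate([316, 4502, 0]) cube([5700, 166, 2960]);
translate([316, 644, 0]) cube([166, 3858, 2960]);
translate([5850, 644, 0]) cube([166, 3858, 2960]);


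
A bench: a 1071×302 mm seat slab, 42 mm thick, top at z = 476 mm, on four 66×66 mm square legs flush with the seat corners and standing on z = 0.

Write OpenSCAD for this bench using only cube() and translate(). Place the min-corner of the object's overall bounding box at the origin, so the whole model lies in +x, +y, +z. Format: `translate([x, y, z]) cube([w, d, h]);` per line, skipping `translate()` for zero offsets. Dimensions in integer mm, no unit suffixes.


translate([0, 0, 434]) cube([1071, 302, 42]);
cube([66, 66, 434]);
translate([0, 236, 0]) cube([66, 66, 434]);
translate([1005, 0, 0]) cube([66, 66, 434]);
translate([1005, 236, 0]) cube([66, 66, 434]);


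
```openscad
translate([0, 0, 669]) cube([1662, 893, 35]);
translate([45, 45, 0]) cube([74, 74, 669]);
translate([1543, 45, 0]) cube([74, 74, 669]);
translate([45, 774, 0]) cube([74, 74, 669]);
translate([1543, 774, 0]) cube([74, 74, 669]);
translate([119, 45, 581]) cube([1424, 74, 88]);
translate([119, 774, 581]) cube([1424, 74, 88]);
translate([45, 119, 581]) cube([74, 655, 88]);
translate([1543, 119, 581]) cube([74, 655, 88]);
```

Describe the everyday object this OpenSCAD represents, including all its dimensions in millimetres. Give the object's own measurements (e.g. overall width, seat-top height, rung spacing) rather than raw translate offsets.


A rectangular dining table. The top is 1662×893×35 mm with its upper surface at z = 704 mm. It stands on four 74×74 mm square legs, each inset 45 mm from the nearest pair of top edges, running from the floor to the underside of the top. Four apron rails, 74 mm thick and 88 mm tall, run between adjacent legs with their top edges flush with the underside of the top and their outer faces flush with the legs' outer faces.


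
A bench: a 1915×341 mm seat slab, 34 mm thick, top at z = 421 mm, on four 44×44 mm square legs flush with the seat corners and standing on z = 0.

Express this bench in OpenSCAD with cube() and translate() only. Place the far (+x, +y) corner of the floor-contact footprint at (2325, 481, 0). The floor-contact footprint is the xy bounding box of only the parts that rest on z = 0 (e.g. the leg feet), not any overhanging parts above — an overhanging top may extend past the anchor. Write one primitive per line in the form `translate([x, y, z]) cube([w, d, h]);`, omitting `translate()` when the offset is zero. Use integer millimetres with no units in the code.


translate([410, 140, 387]) cube([1915, 341, 34]);
translate([410, 140, 0]) cube([44, 44, 387]);
translate([410, 437, 0]) cube([44, 44, 387]);
translate([2281, 140, 0]) cube([44, 44, 387]);
translate([2281, 437, 0]) cube([44, 44, 387]);


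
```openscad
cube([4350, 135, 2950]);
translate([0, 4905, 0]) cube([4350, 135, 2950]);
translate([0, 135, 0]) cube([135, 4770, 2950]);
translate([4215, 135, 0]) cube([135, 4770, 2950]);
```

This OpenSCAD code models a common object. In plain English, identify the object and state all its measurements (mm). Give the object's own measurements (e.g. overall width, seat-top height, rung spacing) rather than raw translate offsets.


The wall frame of a small rectangular building: four walls, each 2950 mm tall and 135 mm thick, enclosing a footprint 4350 mm (x) by 5040 mm (y) outside-to-outside, with no floor or roof. The front and back walls (the −y and +y sides) span the full width; the two side walls fit between them.


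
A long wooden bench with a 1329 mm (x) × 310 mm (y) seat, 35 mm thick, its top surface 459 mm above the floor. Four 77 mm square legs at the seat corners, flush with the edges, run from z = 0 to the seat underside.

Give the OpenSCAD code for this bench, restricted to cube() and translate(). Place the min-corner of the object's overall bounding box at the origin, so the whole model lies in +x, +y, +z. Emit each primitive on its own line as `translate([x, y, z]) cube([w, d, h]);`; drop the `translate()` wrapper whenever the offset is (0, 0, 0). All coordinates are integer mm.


translate([0, 0, 424]) cube([1329, 310, 35]);
cube([77, 77, 424]);
translate([0, 233, 0]) cube([77, 77, 424]);
translate([1252, 0, 0]) cube([77, 77, 424]);
translate([1252, 233, 0]) cube([77, 77, 424]);


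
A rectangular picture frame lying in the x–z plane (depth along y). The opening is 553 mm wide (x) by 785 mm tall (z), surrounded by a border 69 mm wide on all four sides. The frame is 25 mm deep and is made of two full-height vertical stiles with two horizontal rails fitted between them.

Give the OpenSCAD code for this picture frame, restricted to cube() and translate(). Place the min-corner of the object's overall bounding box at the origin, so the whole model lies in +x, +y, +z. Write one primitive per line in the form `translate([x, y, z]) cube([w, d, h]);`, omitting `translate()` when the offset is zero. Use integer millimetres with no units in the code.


cube([69, 25, 923]);
translate([622, 0, 0]) cube([69, 25, 923]);
translate([69, 0, 0]) cube([553, 25, 69]);
translate([69, 0, 854]) cube([553, 25, 69]);


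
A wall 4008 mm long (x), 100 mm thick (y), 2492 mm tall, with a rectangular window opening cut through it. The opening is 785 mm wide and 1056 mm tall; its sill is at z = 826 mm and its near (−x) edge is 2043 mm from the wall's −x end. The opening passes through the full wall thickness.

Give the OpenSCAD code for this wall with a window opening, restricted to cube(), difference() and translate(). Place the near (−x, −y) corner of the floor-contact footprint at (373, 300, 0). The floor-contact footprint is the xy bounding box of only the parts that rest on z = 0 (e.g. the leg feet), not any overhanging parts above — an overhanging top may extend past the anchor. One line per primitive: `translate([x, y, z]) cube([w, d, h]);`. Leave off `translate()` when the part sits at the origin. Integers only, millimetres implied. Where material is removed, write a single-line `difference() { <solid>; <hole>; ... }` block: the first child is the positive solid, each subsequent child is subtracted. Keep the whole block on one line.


difference() { translate([373, 300, 0]) cube([4008, 100, 2492]); translate([2416, 300, 826]) cube([785, 100, 1056]); }


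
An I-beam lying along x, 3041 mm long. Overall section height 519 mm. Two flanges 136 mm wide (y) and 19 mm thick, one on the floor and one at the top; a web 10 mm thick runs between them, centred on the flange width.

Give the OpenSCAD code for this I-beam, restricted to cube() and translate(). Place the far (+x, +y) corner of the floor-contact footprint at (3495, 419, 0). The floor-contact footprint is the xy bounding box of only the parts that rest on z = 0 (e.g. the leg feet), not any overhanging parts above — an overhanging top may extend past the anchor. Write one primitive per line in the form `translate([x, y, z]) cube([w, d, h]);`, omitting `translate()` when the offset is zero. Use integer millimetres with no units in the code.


translate([454, 283, 0]) cube([3041, 136, 19]);
translate([454, 346, 19]) cube([3041, 10, 481]);
translate([454, 283, 500]) cube([3041, 136, 19]);


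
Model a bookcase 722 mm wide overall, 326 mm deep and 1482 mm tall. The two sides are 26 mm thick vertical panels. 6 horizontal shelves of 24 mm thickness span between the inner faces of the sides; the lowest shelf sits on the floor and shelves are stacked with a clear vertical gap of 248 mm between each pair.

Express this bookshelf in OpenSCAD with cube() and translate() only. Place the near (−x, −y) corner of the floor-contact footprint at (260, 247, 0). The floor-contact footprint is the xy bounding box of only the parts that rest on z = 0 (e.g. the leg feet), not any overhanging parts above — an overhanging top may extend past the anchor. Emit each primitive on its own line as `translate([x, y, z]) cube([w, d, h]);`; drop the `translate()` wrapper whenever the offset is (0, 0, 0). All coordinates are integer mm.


translate([260, 247, 0]) cube([26, 326, 1482]);
translate([956, 247, 0]) cube([26, 326, 1482]);
translate([286, 247, 0]) cube([670, 326, 24]);
translate([286, 247, 272]) cube([670, 326, 24]);
translate([286, 247, 544]) cube([670, 326, 24]);
translate([286, 247, 816]) cube([670, 326, 24]);
translate([286, 247, 1088]) cube([670, 326, 24]);
translate([286, 247, 1360]) cube([670, 326, 24]);


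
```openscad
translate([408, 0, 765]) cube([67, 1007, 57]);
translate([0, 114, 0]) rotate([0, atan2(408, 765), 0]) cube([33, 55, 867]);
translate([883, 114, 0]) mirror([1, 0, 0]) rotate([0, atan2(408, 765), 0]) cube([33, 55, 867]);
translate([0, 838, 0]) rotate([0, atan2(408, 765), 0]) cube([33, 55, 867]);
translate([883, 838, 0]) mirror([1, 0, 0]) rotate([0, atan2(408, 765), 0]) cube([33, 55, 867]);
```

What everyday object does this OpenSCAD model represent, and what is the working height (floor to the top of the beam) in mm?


A sawhorse. The overall height is 822 mm.

A beam across two mirrored pairs of raked legs — a sawhorse. The beam's underside is at z = 765 (matching the legs' vertical rise in atan2(408, 765)) and the beam is 57 mm tall, so its top is at 765 + 57 = 822 mm. The raked legs top out at the beam's underside, so that is the highest point.


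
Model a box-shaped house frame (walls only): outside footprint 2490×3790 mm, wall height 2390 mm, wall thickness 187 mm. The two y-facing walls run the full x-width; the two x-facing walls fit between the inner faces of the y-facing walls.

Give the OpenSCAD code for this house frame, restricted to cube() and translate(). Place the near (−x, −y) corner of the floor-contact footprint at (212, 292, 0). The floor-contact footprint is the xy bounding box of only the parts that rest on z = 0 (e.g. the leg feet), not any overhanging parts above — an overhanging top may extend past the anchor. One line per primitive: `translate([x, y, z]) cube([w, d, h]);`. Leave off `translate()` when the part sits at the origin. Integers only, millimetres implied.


translate([212, 292, 0]) cube([2490, 187, 2390]);
translate([212, 3895, 0]) cube([2490, 187, 2390]);
translate([212, 479, 0]) cube([187, 3416, 2390]);
translate([2515, 479, 0]) cube([187, 3416, 2390]);


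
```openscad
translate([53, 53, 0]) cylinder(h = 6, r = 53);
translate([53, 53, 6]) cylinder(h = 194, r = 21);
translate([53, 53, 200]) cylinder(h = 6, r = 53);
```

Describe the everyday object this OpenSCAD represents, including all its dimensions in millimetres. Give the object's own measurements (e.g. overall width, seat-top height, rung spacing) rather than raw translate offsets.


A spool: two coaxial disc flanges of radius 53 mm and thickness 6 mm, joined by a core cylinder of radius 21 mm and height 194 mm. The lower flange rests on z = 0 and the three cylinders share a vertical axis.


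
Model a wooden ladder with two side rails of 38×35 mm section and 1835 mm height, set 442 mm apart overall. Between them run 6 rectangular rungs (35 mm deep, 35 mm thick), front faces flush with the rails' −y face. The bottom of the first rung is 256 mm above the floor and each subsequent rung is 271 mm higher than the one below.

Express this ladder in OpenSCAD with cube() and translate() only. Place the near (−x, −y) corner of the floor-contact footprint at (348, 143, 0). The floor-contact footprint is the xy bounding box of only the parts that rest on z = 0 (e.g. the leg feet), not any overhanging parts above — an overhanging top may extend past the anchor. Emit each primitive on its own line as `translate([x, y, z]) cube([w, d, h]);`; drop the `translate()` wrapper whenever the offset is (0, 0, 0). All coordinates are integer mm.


translate([348, 143, 0]) cube([38, 35, 1835]);
translate([752, 143, 0]) cube([38, 35, 1835]);
translate([386, 143, 256]) cube([366, 35, 35]);
translate([386, 143, 527]) cube([366, 35, 35]);
translate([386, 143, 798]) cube([366, 35, 35]);
translate([386, 143, 1069]) cube([366, 35, 35]);
translate([386, 143, 1340]) cube([366, 35, 35]);
translate([386, 143, 1611]) cube([366, 35, 35]);


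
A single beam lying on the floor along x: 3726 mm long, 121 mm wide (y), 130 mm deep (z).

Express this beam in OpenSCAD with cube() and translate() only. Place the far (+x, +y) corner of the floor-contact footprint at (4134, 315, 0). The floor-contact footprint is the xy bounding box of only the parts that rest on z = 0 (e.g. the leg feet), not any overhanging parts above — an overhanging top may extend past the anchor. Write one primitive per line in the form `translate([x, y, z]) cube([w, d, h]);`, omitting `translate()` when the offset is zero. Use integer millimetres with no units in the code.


translate([408, 194, 0]) cube([3726, 121, 130]);


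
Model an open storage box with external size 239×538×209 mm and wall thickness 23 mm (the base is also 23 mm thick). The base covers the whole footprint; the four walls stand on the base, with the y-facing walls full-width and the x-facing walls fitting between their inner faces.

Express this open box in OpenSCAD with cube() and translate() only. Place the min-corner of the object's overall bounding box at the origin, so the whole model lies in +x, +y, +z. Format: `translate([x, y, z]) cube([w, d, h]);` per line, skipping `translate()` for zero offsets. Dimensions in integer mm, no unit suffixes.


cube([239, 538, 23]);
translate([0, 0, 23]) cube([239, 23, 186]);
translate([0, 515, 23]) cube([239, 23, 186]);
translate([0, 23, 23]) cube([23, 492, 186]);
translate([216, 23, 23]) cube([23, 492, 186]);


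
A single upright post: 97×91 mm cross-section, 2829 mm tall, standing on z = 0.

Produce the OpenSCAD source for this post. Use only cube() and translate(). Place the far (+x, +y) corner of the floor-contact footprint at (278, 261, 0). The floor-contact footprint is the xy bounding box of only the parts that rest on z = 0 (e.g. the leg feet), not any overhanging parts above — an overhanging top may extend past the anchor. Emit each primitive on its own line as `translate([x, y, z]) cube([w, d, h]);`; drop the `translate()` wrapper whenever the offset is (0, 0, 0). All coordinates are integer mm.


translate([181, 170, 0]) cube([97, 91, 2829]);


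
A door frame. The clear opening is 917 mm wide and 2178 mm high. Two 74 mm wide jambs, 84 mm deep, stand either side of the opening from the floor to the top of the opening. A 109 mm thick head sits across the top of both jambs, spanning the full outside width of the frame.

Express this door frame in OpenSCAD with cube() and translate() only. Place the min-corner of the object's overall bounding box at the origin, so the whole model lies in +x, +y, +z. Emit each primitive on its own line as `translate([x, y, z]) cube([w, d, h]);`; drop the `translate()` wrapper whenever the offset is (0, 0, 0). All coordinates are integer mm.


cube([74, 84, 2178]);
translate([991, 0, 0]) cube([74, 84, 2178]);
translate([0, 0, 2178]) cube([1065, 84, 109]);


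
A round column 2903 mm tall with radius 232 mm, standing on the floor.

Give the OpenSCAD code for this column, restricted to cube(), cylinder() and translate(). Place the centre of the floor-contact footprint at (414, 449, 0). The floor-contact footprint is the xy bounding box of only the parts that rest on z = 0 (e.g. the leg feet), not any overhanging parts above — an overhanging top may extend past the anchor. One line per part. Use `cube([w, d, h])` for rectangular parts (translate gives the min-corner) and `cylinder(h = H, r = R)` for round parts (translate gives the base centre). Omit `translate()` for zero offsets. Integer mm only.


translate([414, 449, 0]) cylinder(h = 2903, r = 232);


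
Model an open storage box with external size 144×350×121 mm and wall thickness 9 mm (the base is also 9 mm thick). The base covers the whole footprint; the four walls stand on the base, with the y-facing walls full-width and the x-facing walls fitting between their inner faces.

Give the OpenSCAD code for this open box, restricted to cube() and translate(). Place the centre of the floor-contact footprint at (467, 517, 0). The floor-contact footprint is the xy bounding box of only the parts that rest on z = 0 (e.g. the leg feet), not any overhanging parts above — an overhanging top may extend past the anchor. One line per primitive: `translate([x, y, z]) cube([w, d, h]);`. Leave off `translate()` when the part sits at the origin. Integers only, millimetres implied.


translate([395, 342, 0]) cube([144, 350, 9]);
translate([395, 342, 9]) cube([144, 9, 112]);
translate([395, 683, 9]) cube([144, 9, 112]);
translate([395, 351, 9]) cube([9, 332, 112]);
translate([530, 351, 9]) cube([9, 332, 112]);


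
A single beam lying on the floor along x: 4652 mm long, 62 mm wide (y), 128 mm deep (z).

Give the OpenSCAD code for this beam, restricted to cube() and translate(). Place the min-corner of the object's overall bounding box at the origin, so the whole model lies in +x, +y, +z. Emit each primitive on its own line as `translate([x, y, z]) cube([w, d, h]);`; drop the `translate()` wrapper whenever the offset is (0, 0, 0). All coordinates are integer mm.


cube([4652, 62, 128]);


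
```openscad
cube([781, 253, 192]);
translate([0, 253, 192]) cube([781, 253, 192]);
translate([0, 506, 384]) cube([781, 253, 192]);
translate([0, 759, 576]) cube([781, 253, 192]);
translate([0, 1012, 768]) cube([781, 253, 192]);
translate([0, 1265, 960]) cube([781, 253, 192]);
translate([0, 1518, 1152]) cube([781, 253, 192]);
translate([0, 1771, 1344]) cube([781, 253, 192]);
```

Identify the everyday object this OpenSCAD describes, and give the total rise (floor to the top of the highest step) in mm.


A staircase. The total rise is 1536 mm.

8 identical blocks, each offset up and back from the previous — a staircase. Each step is 192 mm tall and there are 8 of them, so the total rise is 8 × 192 = 1536 mm.
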